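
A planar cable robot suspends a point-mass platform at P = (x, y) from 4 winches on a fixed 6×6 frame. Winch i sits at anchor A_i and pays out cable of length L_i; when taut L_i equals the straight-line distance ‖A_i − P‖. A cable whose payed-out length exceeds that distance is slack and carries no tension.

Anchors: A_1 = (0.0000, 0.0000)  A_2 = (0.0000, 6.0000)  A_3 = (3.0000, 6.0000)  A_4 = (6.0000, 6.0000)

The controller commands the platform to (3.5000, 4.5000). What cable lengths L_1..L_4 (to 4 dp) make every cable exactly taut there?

cable 1: Δx=-3.5000, Δy=-4.5000; L_1 = √(Δx²+Δy²) = 5.7009
cable 2: Δx=-3.5000, Δy=1.5000; L_2 = √(Δx²+Δy²) = 3.8079
cable 3: Δx=-0.5000, Δy=1.5000; L_3 = √(Δx²+Δy²) = 1.5811
cable 4: Δx=2.5000, Δy=1.5000; L_4 = √(Δx²+Δy²) = 2.9155

(5.7009, 3.8079, 1.5811, 2.9155)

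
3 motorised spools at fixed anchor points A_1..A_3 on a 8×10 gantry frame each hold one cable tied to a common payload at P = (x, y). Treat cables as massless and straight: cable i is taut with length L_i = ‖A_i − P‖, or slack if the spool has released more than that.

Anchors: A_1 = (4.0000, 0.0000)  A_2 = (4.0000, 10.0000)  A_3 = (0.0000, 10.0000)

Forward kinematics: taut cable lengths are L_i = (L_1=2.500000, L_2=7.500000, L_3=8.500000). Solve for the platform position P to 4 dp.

circle eqns → linear via eq_j − eq_1; set c_j = A_j·A_j − L_j²
c_1 = 16.0000+0.0000−6.2500 = 9.7500
0.0000·x − 20.0000·y = c_1−c_2 = -50.0000
8.0000·x − 20.0000·y = c_1−c_3 = -18.0000
solve first two rows → x=4.0000, y=2.5000

(4.0000, 2.5000)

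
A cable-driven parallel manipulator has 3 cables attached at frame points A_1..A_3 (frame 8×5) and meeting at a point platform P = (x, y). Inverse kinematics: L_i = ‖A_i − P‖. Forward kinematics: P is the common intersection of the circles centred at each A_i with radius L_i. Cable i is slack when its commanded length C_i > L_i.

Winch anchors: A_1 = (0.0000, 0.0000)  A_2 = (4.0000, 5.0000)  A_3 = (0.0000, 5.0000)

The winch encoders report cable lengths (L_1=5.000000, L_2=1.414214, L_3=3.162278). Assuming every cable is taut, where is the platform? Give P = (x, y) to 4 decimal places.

(3.0000, 4.0000)

each cable: (A_i−P)·(A_i−P) = L_i²; let q_i = ‖A_i‖²−L_i²
q_1 = 0.0000+0.0000−25.0000 = -25.0000
row 1: -8.0000x − 10.0000y = -64.0000  (q_2=39.0000)
row 2: 0.0000x − 10.0000y = -40.0000  (q_3=15.0000)
Cramer on rows 1–2 → x = 3.0000, y = 4.0000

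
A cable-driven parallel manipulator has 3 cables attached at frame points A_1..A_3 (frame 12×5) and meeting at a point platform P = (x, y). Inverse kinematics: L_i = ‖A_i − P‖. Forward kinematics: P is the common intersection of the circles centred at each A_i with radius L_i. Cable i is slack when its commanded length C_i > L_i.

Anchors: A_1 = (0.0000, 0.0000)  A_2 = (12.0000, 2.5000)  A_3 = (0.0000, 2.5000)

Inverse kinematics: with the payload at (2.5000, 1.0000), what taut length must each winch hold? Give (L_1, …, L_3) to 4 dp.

(2.6926, 9.6177, 2.9155)

L_1: Δ = A_1−P = (-2.5000, -1.0000) → ‖Δ‖ = √7.2500 = 2.6926
L_2: Δ = A_2−P = (9.5000, 1.5000) → ‖Δ‖ = √92.5000 = 9.6177
L_3: Δ = A_3−P = (-2.5000, 1.5000) → ‖Δ‖ = √8.5000 = 2.9155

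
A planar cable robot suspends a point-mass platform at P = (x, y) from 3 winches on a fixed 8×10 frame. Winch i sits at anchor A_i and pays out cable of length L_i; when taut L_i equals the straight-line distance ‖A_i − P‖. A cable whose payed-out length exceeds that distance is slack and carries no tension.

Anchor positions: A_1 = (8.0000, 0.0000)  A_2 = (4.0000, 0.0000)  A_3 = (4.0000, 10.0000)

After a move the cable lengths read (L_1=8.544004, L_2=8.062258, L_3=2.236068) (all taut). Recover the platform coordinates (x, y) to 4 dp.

(5.0000, 8.0000)

circle eqns → linear via eq_j − eq_1; set k_j = A_j·A_j − L_j²
k_1 = 64.0000+0.0000−73.0000 = -9.0000
8.0000·x + 0.0000·y = k_1−k_2 = 40.0000
8.0000·x − 20.0000·y = k_1−k_3 = -120.0000
solve first two rows → x=5.0000, y=8.0000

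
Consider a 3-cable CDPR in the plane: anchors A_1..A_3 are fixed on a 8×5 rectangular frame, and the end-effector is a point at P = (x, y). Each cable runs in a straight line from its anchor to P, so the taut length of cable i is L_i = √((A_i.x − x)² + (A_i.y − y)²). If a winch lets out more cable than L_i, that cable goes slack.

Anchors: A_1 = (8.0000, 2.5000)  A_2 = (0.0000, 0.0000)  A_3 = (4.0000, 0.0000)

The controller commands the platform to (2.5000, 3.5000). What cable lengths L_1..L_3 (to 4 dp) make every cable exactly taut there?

(5.5902, 4.3012, 3.8079)

L_1 = √((8.0000−2.5000)² + (2.5000−3.5000)²) = 5.5902
L_2 = √((0.0000−2.5000)² + (0.0000−3.5000)²) = 4.3012
L_3 = √((4.0000−2.5000)² + (0.0000−3.5000)²) = 3.8079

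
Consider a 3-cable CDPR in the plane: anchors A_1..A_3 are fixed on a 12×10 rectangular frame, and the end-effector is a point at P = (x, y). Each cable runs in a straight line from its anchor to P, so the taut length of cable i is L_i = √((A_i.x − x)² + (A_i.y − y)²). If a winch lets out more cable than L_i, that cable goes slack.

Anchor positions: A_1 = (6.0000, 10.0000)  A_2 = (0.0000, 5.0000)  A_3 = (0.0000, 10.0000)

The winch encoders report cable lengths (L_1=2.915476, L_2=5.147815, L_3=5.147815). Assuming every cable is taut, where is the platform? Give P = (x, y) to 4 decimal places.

(4.5000, 7.5000)

each cable: (A_i−P)·(A_i−P) = L_i²; let q_i = ‖A_i‖²−L_i²
q_1 = 36.0000+100.0000−8.5000 = 127.5000
row 1: 12.0000x + 10.0000y = 129.0000  (q_2=-1.5000)
row 2: 12.0000x + 0.0000y = 54.0000  (q_3=73.5000)
Cramer on rows 1–2 → x = 4.5000, y = 7.5000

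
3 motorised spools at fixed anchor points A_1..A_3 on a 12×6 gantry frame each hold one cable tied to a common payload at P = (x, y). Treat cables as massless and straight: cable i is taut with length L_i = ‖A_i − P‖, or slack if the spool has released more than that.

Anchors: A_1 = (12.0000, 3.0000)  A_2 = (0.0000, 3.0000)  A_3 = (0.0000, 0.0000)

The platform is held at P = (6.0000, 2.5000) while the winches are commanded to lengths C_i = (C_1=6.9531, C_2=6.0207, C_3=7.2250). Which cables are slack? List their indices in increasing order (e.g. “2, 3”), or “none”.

1, 3

i=1: geometric 6.0208 vs commanded 6.9531 ⇒ slack
i=2: geometric 6.0208 vs commanded 6.0207 ⇒ taut
i=3: geometric 6.5000 vs commanded 7.2250 ⇒ slack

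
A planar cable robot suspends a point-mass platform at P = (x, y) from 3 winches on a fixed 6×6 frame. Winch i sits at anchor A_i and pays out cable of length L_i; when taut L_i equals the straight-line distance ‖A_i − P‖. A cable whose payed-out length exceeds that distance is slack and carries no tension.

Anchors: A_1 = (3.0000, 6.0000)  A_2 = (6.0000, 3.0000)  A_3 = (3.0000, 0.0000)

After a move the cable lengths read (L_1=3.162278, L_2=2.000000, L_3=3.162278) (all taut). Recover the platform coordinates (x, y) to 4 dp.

(4.0000, 3.0000)

circle eqns → linear via eq_j − eq_1; set q_j = A_j·A_j − L_j²
q_1 = 9.0000+36.0000−10.0000 = 35.0000
-6.0000·x + 6.0000·y = q_1−q_2 = -6.0000
0.0000·x + 12.0000·y = q_1−q_3 = 36.0000
solve first two rows → x=4.0000, y=3.0000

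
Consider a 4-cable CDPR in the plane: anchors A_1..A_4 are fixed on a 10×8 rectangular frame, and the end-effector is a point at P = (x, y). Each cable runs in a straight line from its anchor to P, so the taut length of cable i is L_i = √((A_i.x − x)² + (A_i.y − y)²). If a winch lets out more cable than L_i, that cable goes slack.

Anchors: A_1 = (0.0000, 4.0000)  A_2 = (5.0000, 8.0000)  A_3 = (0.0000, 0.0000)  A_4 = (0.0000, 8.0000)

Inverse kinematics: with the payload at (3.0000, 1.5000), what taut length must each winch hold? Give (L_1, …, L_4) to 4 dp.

(3.9051, 6.8007, 3.3541, 7.1589)

L_1: Δ = A_1−P = (-3.0000, 2.5000) → ‖Δ‖ = √15.2500 = 3.9051
L_2: Δ = A_2−P = (2.0000, 6.5000) → ‖Δ‖ = √46.2500 = 6.8007
L_3: Δ = A_3−P = (-3.0000, -1.5000) → ‖Δ‖ = √11.2500 = 3.3541
L_4: Δ = A_4−P = (-3.0000, 6.5000) → ‖Δ‖ = √51.2500 = 7.1589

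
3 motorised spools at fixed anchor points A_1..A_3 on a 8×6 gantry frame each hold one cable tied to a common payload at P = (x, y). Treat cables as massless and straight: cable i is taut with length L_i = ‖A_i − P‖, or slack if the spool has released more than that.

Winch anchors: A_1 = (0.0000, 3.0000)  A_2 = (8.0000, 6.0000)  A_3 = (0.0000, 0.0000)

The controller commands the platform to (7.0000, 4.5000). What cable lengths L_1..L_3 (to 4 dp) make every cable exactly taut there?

(7.1589, 1.8028, 8.3217)

L_1 = √((0.0000−7.0000)² + (3.0000−4.5000)²) = 7.1589
L_2 = √((8.0000−7.0000)² + (6.0000−4.5000)²) = 1.8028
L_3 = √((0.0000−7.0000)² + (0.0000−4.5000)²) = 8.3217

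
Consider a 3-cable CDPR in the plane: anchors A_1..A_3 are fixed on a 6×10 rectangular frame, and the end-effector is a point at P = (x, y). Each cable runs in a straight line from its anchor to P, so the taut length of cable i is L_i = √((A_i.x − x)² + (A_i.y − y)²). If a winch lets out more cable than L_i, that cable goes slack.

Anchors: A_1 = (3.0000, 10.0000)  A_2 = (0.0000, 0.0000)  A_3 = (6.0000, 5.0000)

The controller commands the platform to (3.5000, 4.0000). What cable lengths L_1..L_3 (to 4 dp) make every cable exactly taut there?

(6.0208, 5.3151, 2.6926)

cable 1: Δx=-0.5000, Δy=6.0000; L_1 = √(Δx²+Δy²) = 6.0208
cable 2: Δx=-3.5000, Δy=-4.0000; L_2 = √(Δx²+Δy²) = 5.3151
cable 3: Δx=2.5000, Δy=1.0000; L_3 = √(Δx²+Δy²) = 2.6926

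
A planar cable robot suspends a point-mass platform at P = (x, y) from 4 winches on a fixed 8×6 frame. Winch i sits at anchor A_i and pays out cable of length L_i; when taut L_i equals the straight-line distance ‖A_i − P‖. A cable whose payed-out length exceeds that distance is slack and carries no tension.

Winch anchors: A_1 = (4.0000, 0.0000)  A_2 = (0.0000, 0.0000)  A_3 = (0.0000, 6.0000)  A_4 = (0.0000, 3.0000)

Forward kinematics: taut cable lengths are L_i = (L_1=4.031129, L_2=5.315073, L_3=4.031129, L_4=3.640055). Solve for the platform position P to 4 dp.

(3.5000, 4.0000)

circle eqns → linear via eq_j − eq_1; set k_j = A_j·A_j − L_j²
k_1 = 16.0000+0.0000−16.2500 = -0.2500
8.0000·x + 0.0000·y = k_1−k_2 = 28.0000
8.0000·x − 12.0000·y = k_1−k_3 = -20.0000
8.0000·x − 6.0000·y = k_1−k_4 = 4.0000
solve first two rows → x=3.5000, y=4.0000
check cable 4: ‖A_4−P‖² = 13.2500 ≈ L_4² = 13.2500 ✓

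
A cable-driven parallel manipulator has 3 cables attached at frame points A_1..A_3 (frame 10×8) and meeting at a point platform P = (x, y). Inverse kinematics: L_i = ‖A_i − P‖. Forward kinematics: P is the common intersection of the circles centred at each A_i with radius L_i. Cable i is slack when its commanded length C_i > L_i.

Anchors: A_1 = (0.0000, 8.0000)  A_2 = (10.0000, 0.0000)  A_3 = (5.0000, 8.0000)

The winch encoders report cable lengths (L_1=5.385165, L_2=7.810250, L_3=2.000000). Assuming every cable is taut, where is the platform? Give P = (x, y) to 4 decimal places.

each cable: (A_i−P)·(A_i−P) = L_i²; let c_i = ‖A_i‖²−L_i²
c_1 = 0.0000+64.0000−29.0000 = 35.0000
row 1: -20.0000x + 16.0000y = -4.0000  (c_2=39.0000)
row 2: -10.0000x + 0.0000y = -50.0000  (c_3=85.0000)
Cramer on rows 1–2 → x = 5.0000, y = 6.0000

(5.0000, 6.0000)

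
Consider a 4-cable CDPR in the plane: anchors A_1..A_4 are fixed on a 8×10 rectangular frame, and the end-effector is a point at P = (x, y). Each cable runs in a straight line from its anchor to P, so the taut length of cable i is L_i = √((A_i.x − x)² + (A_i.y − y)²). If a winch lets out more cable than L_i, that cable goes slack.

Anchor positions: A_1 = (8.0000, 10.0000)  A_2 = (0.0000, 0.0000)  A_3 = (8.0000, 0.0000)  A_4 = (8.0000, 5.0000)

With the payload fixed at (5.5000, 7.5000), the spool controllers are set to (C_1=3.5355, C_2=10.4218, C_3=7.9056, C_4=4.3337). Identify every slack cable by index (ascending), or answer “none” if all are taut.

i=1: geometric 3.5355 vs commanded 3.5355 ⇒ taut
i=2: geometric 9.3005 vs commanded 10.4218 ⇒ slack
i=3: geometric 7.9057 vs commanded 7.9056 ⇒ taut
i=4: geometric 3.5355 vs commanded 4.3337 ⇒ slack

2, 4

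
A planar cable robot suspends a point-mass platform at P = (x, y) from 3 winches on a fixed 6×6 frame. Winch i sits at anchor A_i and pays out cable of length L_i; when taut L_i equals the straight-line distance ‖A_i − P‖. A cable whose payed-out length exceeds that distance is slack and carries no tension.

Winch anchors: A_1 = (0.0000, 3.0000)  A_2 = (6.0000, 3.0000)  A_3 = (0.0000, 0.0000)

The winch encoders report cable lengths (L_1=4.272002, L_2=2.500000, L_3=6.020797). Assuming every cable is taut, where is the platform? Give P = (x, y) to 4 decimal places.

(4.0000, 4.5000)

each cable: (A_i−P)·(A_i−P) = L_i²; let c_i = ‖A_i‖²−L_i²
c_1 = 0.0000+9.0000−18.2500 = -9.2500
row 1: -12.0000x + 0.0000y = -48.0000  (c_2=38.7500)
row 2: 0.0000x + 6.0000y = 27.0000  (c_3=-36.2500)
Cramer on rows 1–2 → x = 4.0000, y = 4.5000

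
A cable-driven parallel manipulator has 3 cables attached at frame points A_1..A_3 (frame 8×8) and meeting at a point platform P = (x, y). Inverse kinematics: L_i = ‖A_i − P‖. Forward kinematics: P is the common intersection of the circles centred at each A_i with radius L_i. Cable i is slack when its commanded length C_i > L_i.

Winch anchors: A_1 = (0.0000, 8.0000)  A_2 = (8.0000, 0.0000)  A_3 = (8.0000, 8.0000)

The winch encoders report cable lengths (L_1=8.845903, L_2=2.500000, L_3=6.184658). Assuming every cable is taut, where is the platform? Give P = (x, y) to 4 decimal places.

expand ‖A_i−P‖²=L_i² and subtract eq 1 (c_i ≔ ‖A_i‖²−L_i²)
c_1 = 0.0000+64.0000−78.2500 = -14.2500
eq1−eq2 → [-16.0000  16.0000]·P = -72.0000
eq1−eq3 → [-16.0000  0.0000]·P = -104.0000
2×2 solve → P = (6.5000, 2.0000)

(6.5000, 2.0000)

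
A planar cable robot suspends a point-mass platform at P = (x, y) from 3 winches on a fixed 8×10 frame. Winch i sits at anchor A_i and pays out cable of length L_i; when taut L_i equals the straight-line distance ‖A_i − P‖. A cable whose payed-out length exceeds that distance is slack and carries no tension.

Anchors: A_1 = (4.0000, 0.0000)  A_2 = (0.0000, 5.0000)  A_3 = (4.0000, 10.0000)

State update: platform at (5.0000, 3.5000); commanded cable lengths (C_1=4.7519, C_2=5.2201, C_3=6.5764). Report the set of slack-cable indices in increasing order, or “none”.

1

cable 1: L_1 = ‖A_1−P‖ = 3.6401;  C_1 = 4.7519 → slack
cable 2: L_2 = ‖A_2−P‖ = 5.2202;  C_2 = 5.2201 → taut
cable 3: L_3 = ‖A_3−P‖ = 6.5765;  C_3 = 6.5764 → taut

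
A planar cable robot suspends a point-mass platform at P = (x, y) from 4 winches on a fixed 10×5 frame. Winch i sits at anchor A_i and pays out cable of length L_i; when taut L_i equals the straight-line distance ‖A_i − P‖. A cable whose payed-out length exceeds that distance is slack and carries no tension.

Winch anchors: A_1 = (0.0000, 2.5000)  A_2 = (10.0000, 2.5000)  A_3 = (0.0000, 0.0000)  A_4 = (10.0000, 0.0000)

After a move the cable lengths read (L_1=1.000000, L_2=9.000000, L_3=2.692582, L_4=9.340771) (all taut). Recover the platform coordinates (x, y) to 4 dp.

circle eqns → linear via eq_j − eq_1; set k_j = A_j·A_j − L_j²
k_1 = 0.0000+6.2500−1.0000 = 5.2500
-20.0000·x + 0.0000·y = k_1−k_2 = -20.0000
0.0000·x + 5.0000·y = k_1−k_3 = 12.5000
-20.0000·x + 5.0000·y = k_1−k_4 = -7.5000
solve first two rows → x=1.0000, y=2.5000
check cable 4: ‖A_4−P‖² = 87.2500 ≈ L_4² = 87.2500 ✓

(1.0000, 2.5000)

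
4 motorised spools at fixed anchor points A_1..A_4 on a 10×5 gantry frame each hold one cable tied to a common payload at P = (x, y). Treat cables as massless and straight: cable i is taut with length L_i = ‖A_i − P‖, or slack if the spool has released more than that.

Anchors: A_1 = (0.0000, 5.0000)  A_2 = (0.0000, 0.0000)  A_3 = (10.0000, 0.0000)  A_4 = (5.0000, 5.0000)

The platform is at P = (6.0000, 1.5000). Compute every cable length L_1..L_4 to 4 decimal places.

L_1 = √((0.0000−6.0000)² + (5.0000−1.5000)²) = 6.9462
L_2 = √((0.0000−6.0000)² + (0.0000−1.5000)²) = 6.1847
L_3 = √((10.0000−6.0000)² + (0.0000−1.5000)²) = 4.2720
L_4 = √((5.0000−6.0000)² + (5.0000−1.5000)²) = 3.6401

(6.9462, 6.1847, 4.2720, 3.6401)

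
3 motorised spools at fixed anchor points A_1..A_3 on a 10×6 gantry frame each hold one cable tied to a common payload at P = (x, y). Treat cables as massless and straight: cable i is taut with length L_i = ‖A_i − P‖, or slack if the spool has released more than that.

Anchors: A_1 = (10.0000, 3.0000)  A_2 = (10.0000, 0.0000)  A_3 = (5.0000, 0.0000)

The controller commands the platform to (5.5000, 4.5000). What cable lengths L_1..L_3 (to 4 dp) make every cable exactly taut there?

L_1: Δ = A_1−P = (4.5000, -1.5000) → ‖Δ‖ = √22.5000 = 4.7434
L_2: Δ = A_2−P = (4.5000, -4.5000) → ‖Δ‖ = √40.5000 = 6.3640
L_3: Δ = A_3−P = (-0.5000, -4.5000) → ‖Δ‖ = √20.5000 = 4.5277

(4.7434, 6.3640, 4.5277)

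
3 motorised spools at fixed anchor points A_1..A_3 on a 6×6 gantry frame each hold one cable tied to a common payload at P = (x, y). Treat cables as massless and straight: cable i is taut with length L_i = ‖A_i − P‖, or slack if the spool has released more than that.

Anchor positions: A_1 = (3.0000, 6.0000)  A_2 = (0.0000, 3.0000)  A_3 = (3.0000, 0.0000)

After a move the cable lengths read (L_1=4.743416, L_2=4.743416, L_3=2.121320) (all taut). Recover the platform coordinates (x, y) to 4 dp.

expand ‖A_i−P‖²=L_i² and subtract eq 1 (k_i ≔ ‖A_i‖²−L_i²)
k_1 = 9.0000+36.0000−22.5000 = 22.5000
eq1−eq2 → [6.0000  6.0000]·P = 36.0000
eq1−eq3 → [0.0000  12.0000]·P = 18.0000
2×2 solve → P = (4.5000, 1.5000)

(4.5000, 1.5000)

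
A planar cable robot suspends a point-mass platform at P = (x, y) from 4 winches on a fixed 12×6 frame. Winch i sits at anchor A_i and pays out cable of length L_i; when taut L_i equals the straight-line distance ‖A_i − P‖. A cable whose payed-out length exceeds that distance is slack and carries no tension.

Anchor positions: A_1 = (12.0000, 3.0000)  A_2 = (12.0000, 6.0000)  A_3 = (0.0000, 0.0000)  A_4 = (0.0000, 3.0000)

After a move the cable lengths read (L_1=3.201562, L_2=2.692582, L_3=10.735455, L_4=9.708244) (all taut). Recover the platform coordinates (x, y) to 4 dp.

(9.5000, 5.0000)

expand ‖A_i−P‖²=L_i² and subtract eq 1 (c_i ≔ ‖A_i‖²−L_i²)
c_1 = 144.0000+9.0000−10.2500 = 142.7500
eq1−eq2 → [0.0000  -6.0000]·P = -30.0000
eq1−eq3 → [24.0000  6.0000]·P = 258.0000
eq1−eq4 → [24.0000  0.0000]·P = 228.0000
2×2 solve → P = (9.5000, 5.0000)
check cable 4: ‖A_4−P‖² = 94.2500 ≈ L_4² = 94.2500 ✓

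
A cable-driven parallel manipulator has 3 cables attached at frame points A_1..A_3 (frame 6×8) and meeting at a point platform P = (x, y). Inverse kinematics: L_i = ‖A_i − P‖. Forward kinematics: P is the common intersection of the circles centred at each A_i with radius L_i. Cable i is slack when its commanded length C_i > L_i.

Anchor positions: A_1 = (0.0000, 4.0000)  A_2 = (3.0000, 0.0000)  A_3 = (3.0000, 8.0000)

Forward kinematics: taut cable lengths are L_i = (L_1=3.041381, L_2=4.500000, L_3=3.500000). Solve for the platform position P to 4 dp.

expand ‖A_i−P‖²=L_i² and subtract eq 1 (q_i ≔ ‖A_i‖²−L_i²)
q_1 = 0.0000+16.0000−9.2500 = 6.7500
eq1−eq2 → [-6.0000  8.0000]·P = 18.0000
eq1−eq3 → [-6.0000  -8.0000]·P = -54.0000
2×2 solve → P = (3.0000, 4.5000)

(3.0000, 4.5000)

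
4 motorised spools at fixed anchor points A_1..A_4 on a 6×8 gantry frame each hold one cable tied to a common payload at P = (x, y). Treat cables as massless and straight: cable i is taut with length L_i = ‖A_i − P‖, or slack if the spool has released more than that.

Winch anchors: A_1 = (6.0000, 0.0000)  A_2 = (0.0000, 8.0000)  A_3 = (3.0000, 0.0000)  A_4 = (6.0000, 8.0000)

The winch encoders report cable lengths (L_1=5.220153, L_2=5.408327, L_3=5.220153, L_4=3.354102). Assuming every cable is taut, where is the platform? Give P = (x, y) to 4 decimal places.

(4.5000, 5.0000)

each cable: (A_i−P)·(A_i−P) = L_i²; let q_i = ‖A_i‖²−L_i²
q_1 = 36.0000+0.0000−27.2500 = 8.7500
row 1: 12.0000x − 16.0000y = -26.0000  (q_2=34.7500)
row 2: 6.0000x + 0.0000y = 27.0000  (q_3=-18.2500)
row 3: 0.0000x − 16.0000y = -80.0000  (q_4=88.7500)
Cramer on rows 1–2 → x = 4.5000, y = 5.0000
check cable 4: ‖A_4−P‖² = 11.2500 ≈ L_4² = 11.2500 ✓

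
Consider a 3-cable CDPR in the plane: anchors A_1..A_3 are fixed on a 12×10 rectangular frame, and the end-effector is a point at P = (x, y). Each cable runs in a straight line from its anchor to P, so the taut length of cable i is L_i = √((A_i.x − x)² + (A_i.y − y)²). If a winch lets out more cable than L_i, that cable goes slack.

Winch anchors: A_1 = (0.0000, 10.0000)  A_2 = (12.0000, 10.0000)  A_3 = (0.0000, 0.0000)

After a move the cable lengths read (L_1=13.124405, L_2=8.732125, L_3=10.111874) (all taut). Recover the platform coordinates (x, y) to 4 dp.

circle eqns → linear via eq_j − eq_1; set k_j = A_j·A_j − L_j²
k_1 = 0.0000+100.0000−172.2500 = -72.2500
-24.0000·x + 0.0000·y = k_1−k_2 = -240.0000
0.0000·x + 20.0000·y = k_1−k_3 = 30.0000
solve first two rows → x=10.0000, y=1.5000

(10.0000, 1.5000)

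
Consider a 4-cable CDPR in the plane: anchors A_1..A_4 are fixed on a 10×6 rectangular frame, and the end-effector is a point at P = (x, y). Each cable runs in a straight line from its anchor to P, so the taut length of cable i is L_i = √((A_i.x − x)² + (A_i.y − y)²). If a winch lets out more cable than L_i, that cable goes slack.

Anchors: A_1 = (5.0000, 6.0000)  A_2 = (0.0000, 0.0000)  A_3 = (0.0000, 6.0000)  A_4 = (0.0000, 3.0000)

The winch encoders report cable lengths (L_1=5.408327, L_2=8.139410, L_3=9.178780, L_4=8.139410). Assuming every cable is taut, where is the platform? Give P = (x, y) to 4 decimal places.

expand ‖A_i−P‖²=L_i² and subtract eq 1 (c_i ≔ ‖A_i‖²−L_i²)
c_1 = 25.0000+36.0000−29.2500 = 31.7500
eq1−eq2 → [10.0000  12.0000]·P = 98.0000
eq1−eq3 → [10.0000  0.0000]·P = 80.0000
eq1−eq4 → [10.0000  6.0000]·P = 89.0000
2×2 solve → P = (8.0000, 1.5000)
check cable 4: ‖A_4−P‖² = 66.2500 ≈ L_4² = 66.2500 ✓

(8.0000, 1.5000)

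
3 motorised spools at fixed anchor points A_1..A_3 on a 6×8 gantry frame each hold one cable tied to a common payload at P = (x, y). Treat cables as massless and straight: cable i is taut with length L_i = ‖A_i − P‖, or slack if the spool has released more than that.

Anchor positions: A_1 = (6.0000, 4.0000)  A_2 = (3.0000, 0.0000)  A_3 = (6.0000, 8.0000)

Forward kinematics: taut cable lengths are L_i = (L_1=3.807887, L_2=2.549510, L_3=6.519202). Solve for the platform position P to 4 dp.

(2.5000, 2.5000)

expand ‖A_i−P‖²=L_i² and subtract eq 1 (c_i ≔ ‖A_i‖²−L_i²)
c_1 = 36.0000+16.0000−14.5000 = 37.5000
eq1−eq2 → [6.0000  8.0000]·P = 35.0000
eq1−eq3 → [0.0000  -8.0000]·P = -20.0000
2×2 solve → P = (2.5000, 2.5000)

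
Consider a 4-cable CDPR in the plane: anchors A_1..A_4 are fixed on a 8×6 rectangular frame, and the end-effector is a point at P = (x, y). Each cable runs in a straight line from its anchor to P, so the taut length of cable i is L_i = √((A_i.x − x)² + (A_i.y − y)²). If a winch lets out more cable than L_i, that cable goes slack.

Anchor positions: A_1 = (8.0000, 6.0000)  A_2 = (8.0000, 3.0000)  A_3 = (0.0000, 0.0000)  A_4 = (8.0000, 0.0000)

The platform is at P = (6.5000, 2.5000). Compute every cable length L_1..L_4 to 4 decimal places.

(3.8079, 1.5811, 6.9642, 2.9155)

L_1: Δ = A_1−P = (1.5000, 3.5000) → ‖Δ‖ = √14.5000 = 3.8079
L_2: Δ = A_2−P = (1.5000, 0.5000) → ‖Δ‖ = √2.5000 = 1.5811
L_3: Δ = A_3−P = (-6.5000, -2.5000) → ‖Δ‖ = √48.5000 = 6.9642
L_4: Δ = A_4−P = (1.5000, -2.5000) → ‖Δ‖ = √8.5000 = 2.9155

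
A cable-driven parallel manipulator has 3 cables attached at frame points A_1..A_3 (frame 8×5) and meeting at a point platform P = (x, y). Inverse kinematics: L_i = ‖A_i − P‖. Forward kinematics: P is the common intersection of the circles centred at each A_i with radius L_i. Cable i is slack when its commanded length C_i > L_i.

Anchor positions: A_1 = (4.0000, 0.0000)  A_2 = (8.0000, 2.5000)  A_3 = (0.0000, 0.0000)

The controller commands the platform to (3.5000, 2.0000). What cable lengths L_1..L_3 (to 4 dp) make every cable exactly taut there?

(2.0616, 4.5277, 4.0311)

L_1: Δ = A_1−P = (0.5000, -2.0000) → ‖Δ‖ = √4.2500 = 2.0616
L_2: Δ = A_2−P = (4.5000, 0.5000) → ‖Δ‖ = √20.5000 = 4.5277
L_3: Δ = A_3−P = (-3.5000, -2.0000) → ‖Δ‖ = √16.2500 = 4.0311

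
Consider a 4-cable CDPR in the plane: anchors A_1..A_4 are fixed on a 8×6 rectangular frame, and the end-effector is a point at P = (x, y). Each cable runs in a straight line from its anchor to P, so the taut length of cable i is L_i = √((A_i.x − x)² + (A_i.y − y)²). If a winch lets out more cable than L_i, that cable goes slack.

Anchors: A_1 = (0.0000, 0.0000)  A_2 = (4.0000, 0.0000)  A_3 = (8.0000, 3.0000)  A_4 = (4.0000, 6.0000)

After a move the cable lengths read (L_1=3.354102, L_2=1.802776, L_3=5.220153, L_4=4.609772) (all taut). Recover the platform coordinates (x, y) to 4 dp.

(3.0000, 1.5000)

expand ‖A_i−P‖²=L_i² and subtract eq 1 (q_i ≔ ‖A_i‖²−L_i²)
q_1 = 0.0000+0.0000−11.2500 = -11.2500
eq1−eq2 → [-8.0000  0.0000]·P = -24.0000
eq1−eq3 → [-16.0000  -6.0000]·P = -57.0000
eq1−eq4 → [-8.0000  -12.0000]·P = -42.0000
2×2 solve → P = (3.0000, 1.5000)
check cable 4: ‖A_4−P‖² = 21.2500 ≈ L_4² = 21.2500 ✓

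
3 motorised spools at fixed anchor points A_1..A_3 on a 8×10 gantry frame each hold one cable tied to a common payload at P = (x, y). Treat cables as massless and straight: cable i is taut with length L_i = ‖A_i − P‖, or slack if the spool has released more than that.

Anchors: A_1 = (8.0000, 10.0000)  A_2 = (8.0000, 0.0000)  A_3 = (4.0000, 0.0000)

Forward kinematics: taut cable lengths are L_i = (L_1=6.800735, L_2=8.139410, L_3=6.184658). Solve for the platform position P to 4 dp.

(2.5000, 6.0000)

each cable: (A_i−P)·(A_i−P) = L_i²; let q_i = ‖A_i‖²−L_i²
q_1 = 64.0000+100.0000−46.2500 = 117.7500
row 1: 0.0000x + 20.0000y = 120.0000  (q_2=-2.2500)
row 2: 8.0000x + 20.0000y = 140.0000  (q_3=-22.2500)
Cramer on rows 1–2 → x = 2.5000, y = 6.0000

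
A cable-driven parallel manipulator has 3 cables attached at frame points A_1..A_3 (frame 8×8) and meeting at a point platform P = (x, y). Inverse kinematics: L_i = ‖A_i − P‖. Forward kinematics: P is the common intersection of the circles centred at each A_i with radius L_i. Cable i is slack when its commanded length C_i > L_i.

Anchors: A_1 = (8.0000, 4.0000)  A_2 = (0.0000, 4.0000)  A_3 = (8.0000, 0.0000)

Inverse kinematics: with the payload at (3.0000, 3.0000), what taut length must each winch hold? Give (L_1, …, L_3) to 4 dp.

cable 1: Δx=5.0000, Δy=1.0000; L_1 = √(Δx²+Δy²) = 5.0990
cable 2: Δx=-3.0000, Δy=1.0000; L_2 = √(Δx²+Δy²) = 3.1623
cable 3: Δx=5.0000, Δy=-3.0000; L_3 = √(Δx²+Δy²) = 5.8310

(5.0990, 3.1623, 5.8310)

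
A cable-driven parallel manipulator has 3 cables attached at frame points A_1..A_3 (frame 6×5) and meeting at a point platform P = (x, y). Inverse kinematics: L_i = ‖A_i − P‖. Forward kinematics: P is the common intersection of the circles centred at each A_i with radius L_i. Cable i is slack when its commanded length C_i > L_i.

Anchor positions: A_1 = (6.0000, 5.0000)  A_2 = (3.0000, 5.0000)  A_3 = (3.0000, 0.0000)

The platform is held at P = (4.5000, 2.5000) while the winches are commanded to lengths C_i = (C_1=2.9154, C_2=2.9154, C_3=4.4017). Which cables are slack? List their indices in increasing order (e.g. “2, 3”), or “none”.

cable 1: L_1 = ‖A_1−P‖ = 2.9155;  C_1 = 2.9154 → taut
cable 2: L_2 = ‖A_2−P‖ = 2.9155;  C_2 = 2.9154 → taut
cable 3: L_3 = ‖A_3−P‖ = 2.9155;  C_3 = 4.4017 → slack

3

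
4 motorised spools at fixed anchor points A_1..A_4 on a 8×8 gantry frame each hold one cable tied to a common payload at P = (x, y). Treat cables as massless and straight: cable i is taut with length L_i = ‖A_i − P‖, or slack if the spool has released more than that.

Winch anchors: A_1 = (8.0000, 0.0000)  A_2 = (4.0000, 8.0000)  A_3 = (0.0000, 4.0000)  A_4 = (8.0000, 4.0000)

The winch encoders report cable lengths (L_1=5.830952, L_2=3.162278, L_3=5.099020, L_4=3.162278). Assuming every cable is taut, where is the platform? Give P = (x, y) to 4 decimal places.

(5.0000, 5.0000)

circle eqns → linear via eq_j − eq_1; set k_j = A_j·A_j − L_j²
k_1 = 64.0000+0.0000−34.0000 = 30.0000
8.0000·x − 16.0000·y = k_1−k_2 = -40.0000
16.0000·x − 8.0000·y = k_1−k_3 = 40.0000
0.0000·x − 8.0000·y = k_1−k_4 = -40.0000
solve first two rows → x=5.0000, y=5.0000
check cable 4: ‖A_4−P‖² = 10.0000 ≈ L_4² = 10.0000 ✓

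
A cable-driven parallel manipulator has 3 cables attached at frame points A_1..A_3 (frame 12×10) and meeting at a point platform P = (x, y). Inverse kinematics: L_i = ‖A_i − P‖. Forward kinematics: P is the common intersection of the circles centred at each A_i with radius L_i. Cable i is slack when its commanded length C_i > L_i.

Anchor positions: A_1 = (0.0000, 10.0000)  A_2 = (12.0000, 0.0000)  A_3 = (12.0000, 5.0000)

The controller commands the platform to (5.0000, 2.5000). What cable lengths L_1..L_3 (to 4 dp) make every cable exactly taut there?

L_1 = √((0.0000−5.0000)² + (10.0000−2.5000)²) = 9.0139
L_2 = √((12.0000−5.0000)² + (0.0000−2.5000)²) = 7.4330
L_3 = √((12.0000−5.0000)² + (5.0000−2.5000)²) = 7.4330

(9.0139, 7.4330, 7.4330)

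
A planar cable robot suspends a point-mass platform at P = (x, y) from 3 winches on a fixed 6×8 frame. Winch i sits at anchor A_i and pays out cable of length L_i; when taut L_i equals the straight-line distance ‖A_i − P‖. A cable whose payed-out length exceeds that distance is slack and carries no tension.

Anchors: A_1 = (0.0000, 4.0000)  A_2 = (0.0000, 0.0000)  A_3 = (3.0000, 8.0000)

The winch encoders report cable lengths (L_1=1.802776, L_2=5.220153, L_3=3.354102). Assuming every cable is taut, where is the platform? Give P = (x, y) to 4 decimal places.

(1.5000, 5.0000)

each cable: (A_i−P)·(A_i−P) = L_i²; let c_i = ‖A_i‖²−L_i²
c_1 = 0.0000+16.0000−3.2500 = 12.7500
row 1: 0.0000x + 8.0000y = 40.0000  (c_2=-27.2500)
row 2: -6.0000x − 8.0000y = -49.0000  (c_3=61.7500)
Cramer on rows 1–2 → x = 1.5000, y = 5.0000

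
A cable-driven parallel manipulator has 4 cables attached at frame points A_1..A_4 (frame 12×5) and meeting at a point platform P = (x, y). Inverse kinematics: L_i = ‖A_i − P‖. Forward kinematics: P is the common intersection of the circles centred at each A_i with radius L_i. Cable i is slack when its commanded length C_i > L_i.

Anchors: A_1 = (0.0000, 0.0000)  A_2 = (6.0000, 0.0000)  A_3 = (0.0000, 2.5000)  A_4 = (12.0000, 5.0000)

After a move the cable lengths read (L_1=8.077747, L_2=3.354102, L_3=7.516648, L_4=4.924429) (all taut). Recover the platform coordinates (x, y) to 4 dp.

(7.5000, 3.0000)

each cable: (A_i−P)·(A_i−P) = L_i²; let c_i = ‖A_i‖²−L_i²
c_1 = 0.0000+0.0000−65.2500 = -65.2500
row 1: -12.0000x + 0.0000y = -90.0000  (c_2=24.7500)
row 2: 0.0000x − 5.0000y = -15.0000  (c_3=-50.2500)
row 3: -24.0000x − 10.0000y = -210.0000  (c_4=144.7500)
Cramer on rows 1–2 → x = 7.5000, y = 3.0000
check cable 4: ‖A_4−P‖² = 24.2500 ≈ L_4² = 24.2500 ✓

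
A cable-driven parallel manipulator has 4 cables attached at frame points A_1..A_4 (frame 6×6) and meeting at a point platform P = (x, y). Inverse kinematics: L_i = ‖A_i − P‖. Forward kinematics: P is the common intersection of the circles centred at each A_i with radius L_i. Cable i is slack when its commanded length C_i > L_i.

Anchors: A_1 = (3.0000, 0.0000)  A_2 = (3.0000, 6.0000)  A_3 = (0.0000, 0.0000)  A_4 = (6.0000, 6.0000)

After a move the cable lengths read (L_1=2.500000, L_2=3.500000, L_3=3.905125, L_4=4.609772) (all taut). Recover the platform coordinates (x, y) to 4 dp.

circle eqns → linear via eq_j − eq_1; set k_j = A_j·A_j − L_j²
k_1 = 9.0000+0.0000−6.2500 = 2.7500
0.0000·x − 12.0000·y = k_1−k_2 = -30.0000
6.0000·x + 0.0000·y = k_1−k_3 = 18.0000
-6.0000·x − 12.0000·y = k_1−k_4 = -48.0000
solve first two rows → x=3.0000, y=2.5000
check cable 4: ‖A_4−P‖² = 21.2500 ≈ L_4² = 21.2500 ✓

(3.0000, 2.5000)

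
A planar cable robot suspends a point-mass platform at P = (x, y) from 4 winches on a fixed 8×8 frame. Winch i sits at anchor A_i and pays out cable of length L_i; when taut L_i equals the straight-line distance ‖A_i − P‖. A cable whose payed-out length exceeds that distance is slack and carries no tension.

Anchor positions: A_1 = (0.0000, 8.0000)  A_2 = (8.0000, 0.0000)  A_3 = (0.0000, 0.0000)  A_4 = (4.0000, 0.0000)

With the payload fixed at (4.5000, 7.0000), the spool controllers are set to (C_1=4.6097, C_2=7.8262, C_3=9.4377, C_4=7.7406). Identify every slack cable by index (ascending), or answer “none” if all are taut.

cable 1: L_1 = ‖A_1−P‖ = 4.6098;  C_1 = 4.6097 → taut
cable 2: L_2 = ‖A_2−P‖ = 7.8262;  C_2 = 7.8262 → taut
cable 3: L_3 = ‖A_3−P‖ = 8.3217;  C_3 = 9.4377 → slack
cable 4: L_4 = ‖A_4−P‖ = 7.0178;  C_4 = 7.7406 → slack

3, 4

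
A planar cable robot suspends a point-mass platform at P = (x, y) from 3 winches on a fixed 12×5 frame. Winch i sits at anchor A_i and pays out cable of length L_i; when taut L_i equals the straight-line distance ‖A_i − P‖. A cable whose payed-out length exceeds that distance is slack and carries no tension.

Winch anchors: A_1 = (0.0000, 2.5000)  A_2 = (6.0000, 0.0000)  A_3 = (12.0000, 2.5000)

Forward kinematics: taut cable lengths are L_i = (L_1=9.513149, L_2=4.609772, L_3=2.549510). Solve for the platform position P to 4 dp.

(9.5000, 3.0000)

expand ‖A_i−P‖²=L_i² and subtract eq 1 (q_i ≔ ‖A_i‖²−L_i²)
q_1 = 0.0000+6.2500−90.5000 = -84.2500
eq1−eq2 → [-12.0000  5.0000]·P = -99.0000
eq1−eq3 → [-24.0000  0.0000]·P = -228.0000
2×2 solve → P = (9.5000, 3.0000)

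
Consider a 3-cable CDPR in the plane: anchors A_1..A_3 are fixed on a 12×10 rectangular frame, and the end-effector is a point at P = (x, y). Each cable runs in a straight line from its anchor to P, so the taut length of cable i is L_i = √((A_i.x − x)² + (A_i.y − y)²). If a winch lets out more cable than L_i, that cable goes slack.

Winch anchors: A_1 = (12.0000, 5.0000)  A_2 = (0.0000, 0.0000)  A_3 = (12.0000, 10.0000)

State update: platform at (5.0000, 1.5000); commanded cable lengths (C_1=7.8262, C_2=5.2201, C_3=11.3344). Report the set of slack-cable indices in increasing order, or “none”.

3

cable 1: L_1 = ‖A_1−P‖ = 7.8262;  C_1 = 7.8262 → taut
cable 2: L_2 = ‖A_2−P‖ = 5.2202;  C_2 = 5.2201 → taut
cable 3: L_3 = ‖A_3−P‖ = 11.0114;  C_3 = 11.3344 → slack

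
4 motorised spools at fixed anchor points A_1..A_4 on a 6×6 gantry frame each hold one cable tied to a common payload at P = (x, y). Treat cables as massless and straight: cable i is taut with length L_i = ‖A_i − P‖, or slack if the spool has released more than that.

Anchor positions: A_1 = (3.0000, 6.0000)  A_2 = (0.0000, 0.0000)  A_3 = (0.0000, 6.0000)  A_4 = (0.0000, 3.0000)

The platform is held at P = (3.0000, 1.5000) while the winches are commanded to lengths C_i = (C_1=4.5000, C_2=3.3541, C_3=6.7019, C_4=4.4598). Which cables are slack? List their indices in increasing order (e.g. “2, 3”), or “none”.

i=1: geometric 4.5000 vs commanded 4.5000 ⇒ taut
i=2: geometric 3.3541 vs commanded 3.3541 ⇒ taut
i=3: geometric 5.4083 vs commanded 6.7019 ⇒ slack
i=4: geometric 3.3541 vs commanded 4.4598 ⇒ slack

3, 4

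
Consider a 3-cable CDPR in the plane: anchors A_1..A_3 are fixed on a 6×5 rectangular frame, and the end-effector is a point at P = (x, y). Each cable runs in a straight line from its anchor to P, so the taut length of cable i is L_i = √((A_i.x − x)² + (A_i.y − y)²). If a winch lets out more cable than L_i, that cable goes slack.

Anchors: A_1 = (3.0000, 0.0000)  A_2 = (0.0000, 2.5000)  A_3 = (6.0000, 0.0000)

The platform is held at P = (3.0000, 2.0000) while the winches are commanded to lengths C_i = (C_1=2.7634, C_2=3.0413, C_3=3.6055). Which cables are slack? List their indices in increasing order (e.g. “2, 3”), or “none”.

1

cable 1: L_1 = ‖A_1−P‖ = 2.0000;  C_1 = 2.7634 → slack
cable 2: L_2 = ‖A_2−P‖ = 3.0414;  C_2 = 3.0413 → taut
cable 3: L_3 = ‖A_3−P‖ = 3.6056;  C_3 = 3.6055 → taut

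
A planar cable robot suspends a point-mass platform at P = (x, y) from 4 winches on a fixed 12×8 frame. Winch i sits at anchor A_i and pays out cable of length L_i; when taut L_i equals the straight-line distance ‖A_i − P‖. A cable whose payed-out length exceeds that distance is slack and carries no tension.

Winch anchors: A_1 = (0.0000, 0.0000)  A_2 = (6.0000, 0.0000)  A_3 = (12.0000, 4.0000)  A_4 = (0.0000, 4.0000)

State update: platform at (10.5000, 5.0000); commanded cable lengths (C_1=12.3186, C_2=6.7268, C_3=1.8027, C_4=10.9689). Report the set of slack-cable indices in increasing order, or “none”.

cable 1: √((-10.5000)²+(-5.0000)²)=11.6297, C_1=12.3186: slack
cable 2: √((-4.5000)²+(-5.0000)²)=6.7268, C_2=6.7268: taut
cable 3: √((1.5000)²+(-1.0000)²)=1.8028, C_3=1.8027: taut
cable 4: √((-10.5000)²+(-1.0000)²)=10.5475, C_4=10.9689: slack

1, 4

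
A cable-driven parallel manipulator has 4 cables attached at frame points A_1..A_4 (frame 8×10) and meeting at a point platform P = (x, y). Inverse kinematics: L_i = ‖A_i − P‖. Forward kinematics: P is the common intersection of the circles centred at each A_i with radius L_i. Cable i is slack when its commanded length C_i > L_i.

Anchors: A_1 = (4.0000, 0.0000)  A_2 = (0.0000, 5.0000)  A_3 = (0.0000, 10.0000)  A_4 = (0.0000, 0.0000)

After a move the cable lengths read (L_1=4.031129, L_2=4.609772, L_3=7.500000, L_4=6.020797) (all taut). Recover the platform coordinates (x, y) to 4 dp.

each cable: (A_i−P)·(A_i−P) = L_i²; let k_i = ‖A_i‖²−L_i²
k_1 = 16.0000+0.0000−16.2500 = -0.2500
row 1: 8.0000x − 10.0000y = -4.0000  (k_2=3.7500)
row 2: 8.0000x − 20.0000y = -44.0000  (k_3=43.7500)
row 3: 8.0000x + 0.0000y = 36.0000  (k_4=-36.2500)
Cramer on rows 1–2 → x = 4.5000, y = 4.0000
check cable 4: ‖A_4−P‖² = 36.2500 ≈ L_4² = 36.2500 ✓

(4.5000, 4.0000)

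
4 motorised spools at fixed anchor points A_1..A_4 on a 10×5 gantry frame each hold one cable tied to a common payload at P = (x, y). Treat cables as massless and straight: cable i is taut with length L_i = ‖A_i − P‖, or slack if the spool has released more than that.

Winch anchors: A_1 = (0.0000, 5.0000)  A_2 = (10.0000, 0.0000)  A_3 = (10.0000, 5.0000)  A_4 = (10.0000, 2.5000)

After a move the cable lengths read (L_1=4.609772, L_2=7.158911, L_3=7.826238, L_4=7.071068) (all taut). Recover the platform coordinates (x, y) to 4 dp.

circle eqns → linear via eq_j − eq_1; set k_j = A_j·A_j − L_j²
k_1 = 0.0000+25.0000−21.2500 = 3.7500
-20.0000·x + 10.0000·y = k_1−k_2 = -45.0000
-20.0000·x + 0.0000·y = k_1−k_3 = -60.0000
-20.0000·x + 5.0000·y = k_1−k_4 = -52.5000
solve first two rows → x=3.0000, y=1.5000
check cable 4: ‖A_4−P‖² = 50.0000 ≈ L_4² = 50.0000 ✓

(3.0000, 1.5000)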